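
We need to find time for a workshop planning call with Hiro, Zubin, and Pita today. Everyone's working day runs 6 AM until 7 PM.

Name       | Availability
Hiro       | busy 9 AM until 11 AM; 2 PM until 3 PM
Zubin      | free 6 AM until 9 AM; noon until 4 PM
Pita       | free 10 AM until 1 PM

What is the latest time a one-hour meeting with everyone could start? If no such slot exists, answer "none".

Hiro free: 06:00-09:00, 11:00-14:00, 15:00-19:00 (invert busy blocks within the working day).
Zubin free: 06:00-09:00, 12:00-16:00.
Pita free: 10:00-13:00.
Hiro ∩ Zubin: 06:00-09:00, 12:00-14:00, 15:00-16:00.
Hiro ∩ Zubin ∩ Pita: 12:00-13:00.
Those are the intersection windows.
The last common window of at least 60 minutes is 12:00-13:00; a 60-minute meeting can start as late as 12:00 and still end by 13:00.

12:00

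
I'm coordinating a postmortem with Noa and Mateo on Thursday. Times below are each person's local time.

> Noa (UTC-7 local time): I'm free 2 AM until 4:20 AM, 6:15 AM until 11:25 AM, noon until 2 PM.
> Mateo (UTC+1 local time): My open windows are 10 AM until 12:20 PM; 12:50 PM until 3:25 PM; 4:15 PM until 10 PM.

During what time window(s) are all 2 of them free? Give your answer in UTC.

09:00-11:20, 13:15-14:25, 15:15-18:25, 19:00-21:00

Noa in UTC: 09:00-11:20, 13:15-18:25, 19:00-21:00 (add 7h to convert from UTC-7).
Mateo in UTC: 09:00-11:20, 11:50-14:25, 15:15-21:00 (subtract 1h to convert from UTC+1).
Noa ∩ Mateo: 09:00-11:20, 13:15-14:25, 15:15-18:25, 19:00-21:00.
So the common availability across everyone is 09:00-11:20, 13:15-14:25, 15:15-18:25, 19:00-21:00.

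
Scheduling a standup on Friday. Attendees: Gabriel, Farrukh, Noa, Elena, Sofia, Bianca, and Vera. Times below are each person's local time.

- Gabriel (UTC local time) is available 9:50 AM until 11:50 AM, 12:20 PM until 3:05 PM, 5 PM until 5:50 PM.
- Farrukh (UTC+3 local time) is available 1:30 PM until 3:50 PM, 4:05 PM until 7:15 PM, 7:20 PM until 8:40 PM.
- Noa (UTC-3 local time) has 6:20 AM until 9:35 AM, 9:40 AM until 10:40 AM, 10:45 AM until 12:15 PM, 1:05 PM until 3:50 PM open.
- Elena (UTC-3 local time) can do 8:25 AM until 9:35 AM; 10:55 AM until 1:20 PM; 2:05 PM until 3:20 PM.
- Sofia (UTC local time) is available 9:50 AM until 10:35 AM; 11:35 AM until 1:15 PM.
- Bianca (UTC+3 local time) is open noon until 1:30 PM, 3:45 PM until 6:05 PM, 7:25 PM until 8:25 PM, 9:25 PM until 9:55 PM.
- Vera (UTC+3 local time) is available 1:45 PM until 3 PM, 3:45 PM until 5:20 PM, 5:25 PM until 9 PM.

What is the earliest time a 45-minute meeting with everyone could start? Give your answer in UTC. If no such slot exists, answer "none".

none

Gabriel in UTC: 09:50-11:50, 12:20-15:05, 17:00-17:50.
Farrukh in UTC: 10:30-12:50, 13:05-16:15, 16:20-17:40 (subtract 3h to convert from UTC+3).
Noa in UTC: 09:20-12:35, 12:40-13:40, 13:45-15:15, 16:05-18:50 (add 3h to convert from UTC-3).
Elena in UTC: 11:25-12:35, 13:55-16:20, 17:05-18:20 (add 3h to convert from UTC-3).
Sofia in UTC: 09:50-10:35, 11:35-13:15.
Bianca in UTC: 09:00-10:30, 12:45-15:05, 16:25-17:25, 18:25-18:55 (subtract 3h to convert from UTC+3).
Vera in UTC: 10:45-12:00, 12:45-14:20, 14:25-18:00 (subtract 3h to convert from UTC+3).
Gabriel ∩ Farrukh: 10:30-11:50, 12:20-12:50, 13:05-15:05, 17:00-17:40.
Gabriel ∩ Farrukh ∩ Noa: 10:30-11:50, 12:20-12:35, 12:40-12:50, 13:05-13:40, 13:45-15:05, 17:00-17:40.
Gabriel ∩ Farrukh ∩ Noa ∩ Elena: 11:25-11:50, 12:20-12:35, 13:55-15:05, 17:05-17:40.
Gabriel ∩ Farrukh ∩ Noa ∩ Elena ∩ Sofia: 11:35-11:50, 12:20-12:35.
Gabriel ∩ Farrukh ∩ Noa ∩ Elena ∩ Sofia ∩ Bianca: ∅.
Gabriel ∩ Farrukh ∩ Noa ∩ Elena ∩ Sofia ∩ Bianca ∩ Vera: ∅.
There is no time when everyone is free.
No common window is at least 45 minutes long.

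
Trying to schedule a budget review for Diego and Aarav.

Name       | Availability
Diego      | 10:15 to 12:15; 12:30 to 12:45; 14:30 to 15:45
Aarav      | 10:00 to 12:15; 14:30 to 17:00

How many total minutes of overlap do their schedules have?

Diego ∩ Aarav: 10:15-12:15, 14:30-15:45.
Those are the intersection windows.
Summing the common windows: 120 + 75 = 195 minutes.

195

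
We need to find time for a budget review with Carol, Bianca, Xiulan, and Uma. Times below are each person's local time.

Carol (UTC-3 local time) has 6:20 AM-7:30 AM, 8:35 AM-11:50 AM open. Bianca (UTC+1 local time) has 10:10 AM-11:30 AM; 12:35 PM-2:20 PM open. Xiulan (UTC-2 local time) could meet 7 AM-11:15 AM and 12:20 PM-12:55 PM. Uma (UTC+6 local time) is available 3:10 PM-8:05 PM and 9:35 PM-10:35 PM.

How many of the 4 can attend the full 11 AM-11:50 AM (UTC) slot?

Carol in UTC: 09:20-10:30, 11:35-14:50 (add 3h to convert from UTC-3).
Bianca in UTC: 09:10-10:30, 11:35-13:20 (subtract 1h to convert from UTC+1).
Xiulan in UTC: 09:00-13:15, 14:20-14:55 (add 2h to convert from UTC-2).
Uma in UTC: 09:10-14:05, 15:35-16:35 (subtract 6h to convert from UTC+6).
Xiulan and Uma can make the full 11:00-11:50 slot — that's 2.

2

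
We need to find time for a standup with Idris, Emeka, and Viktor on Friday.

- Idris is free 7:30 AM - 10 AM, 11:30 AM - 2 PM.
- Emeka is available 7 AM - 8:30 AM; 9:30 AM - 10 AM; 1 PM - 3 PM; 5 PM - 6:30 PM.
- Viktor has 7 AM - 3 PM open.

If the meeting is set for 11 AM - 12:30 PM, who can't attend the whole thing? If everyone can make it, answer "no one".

Idris: not fully free for 11:00-12:30. Emeka: not fully free for 11:00-12:30. Viktor: free for 11:00-12:30.

Emeka, Idris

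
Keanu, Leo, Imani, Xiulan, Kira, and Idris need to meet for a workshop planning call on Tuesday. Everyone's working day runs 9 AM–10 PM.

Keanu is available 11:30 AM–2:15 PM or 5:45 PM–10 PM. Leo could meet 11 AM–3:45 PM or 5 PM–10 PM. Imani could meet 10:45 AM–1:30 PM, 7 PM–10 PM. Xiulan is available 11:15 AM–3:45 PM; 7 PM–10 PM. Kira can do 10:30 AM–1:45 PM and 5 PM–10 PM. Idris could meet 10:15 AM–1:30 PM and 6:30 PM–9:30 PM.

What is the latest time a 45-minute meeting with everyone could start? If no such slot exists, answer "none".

20:45

Keanu ∩ Leo: 11:30-14:15, 17:45-22:00.
Keanu ∩ Leo ∩ Imani: 11:30-13:30, 19:00-22:00.
Keanu ∩ Leo ∩ Imani ∩ Xiulan: 11:30-13:30, 19:00-22:00.
Keanu ∩ Leo ∩ Imani ∩ Xiulan ∩ Kira: 11:30-13:30, 19:00-22:00.
Keanu ∩ Leo ∩ Imani ∩ Xiulan ∩ Kira ∩ Idris: 11:30-13:30, 19:00-21:30.
The last common window of at least 45 minutes is 19:00-21:30; a 45-minute meeting can start as late as 20:45 and still end by 21:30.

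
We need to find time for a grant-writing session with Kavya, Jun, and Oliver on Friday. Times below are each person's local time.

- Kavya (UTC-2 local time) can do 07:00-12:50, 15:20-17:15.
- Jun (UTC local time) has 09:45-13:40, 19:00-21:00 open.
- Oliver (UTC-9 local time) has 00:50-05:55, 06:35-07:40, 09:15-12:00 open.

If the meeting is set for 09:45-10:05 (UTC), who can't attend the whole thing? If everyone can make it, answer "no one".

Kavya in UTC: 09:00-14:50, 17:20-19:15 (add 2h to convert from UTC-2).
Jun in UTC: 09:45-13:40, 19:00-21:00.
Oliver in UTC: 09:50-14:55, 15:35-16:40, 18:15-21:00 (add 9h to convert from UTC-9).
Kavya: free for 09:45-10:05. Jun: free for 09:45-10:05. Oliver: not fully free for 09:45-10:05.

Oliver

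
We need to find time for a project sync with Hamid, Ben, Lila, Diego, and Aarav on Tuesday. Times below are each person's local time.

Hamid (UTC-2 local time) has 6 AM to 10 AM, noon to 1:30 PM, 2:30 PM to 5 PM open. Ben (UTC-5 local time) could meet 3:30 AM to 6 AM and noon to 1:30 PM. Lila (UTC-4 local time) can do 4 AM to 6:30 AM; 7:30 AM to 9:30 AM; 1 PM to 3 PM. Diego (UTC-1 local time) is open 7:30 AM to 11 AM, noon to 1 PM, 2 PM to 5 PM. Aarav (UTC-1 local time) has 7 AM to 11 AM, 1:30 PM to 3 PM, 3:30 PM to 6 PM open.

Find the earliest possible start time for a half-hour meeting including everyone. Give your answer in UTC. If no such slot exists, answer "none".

Hamid in UTC: 08:00-12:00, 14:00-15:30, 16:30-19:00 (add 2h to convert from UTC-2).
Ben in UTC: 08:30-11:00, 17:00-18:30 (add 5h to convert from UTC-5).
Lila in UTC: 08:00-10:30, 11:30-13:30, 17:00-19:00 (add 4h to convert from UTC-4).
Diego in UTC: 08:30-12:00, 13:00-14:00, 15:00-18:00 (add 1h to convert from UTC-1).
Aarav in UTC: 08:00-12:00, 14:30-16:00, 16:30-19:00 (add 1h to convert from UTC-1).
Hamid ∩ Ben: 08:30-11:00, 17:00-18:30.
Hamid ∩ Ben ∩ Lila: 08:30-10:30, 17:00-18:30.
Hamid ∩ Ben ∩ Lila ∩ Diego: 08:30-10:30, 17:00-18:00.
Hamid ∩ Ben ∩ Lila ∩ Diego ∩ Aarav: 08:30-10:30, 17:00-18:00.
The first common window of at least 30 minutes is 08:30-10:30, so the earliest start is 08:30.

08:30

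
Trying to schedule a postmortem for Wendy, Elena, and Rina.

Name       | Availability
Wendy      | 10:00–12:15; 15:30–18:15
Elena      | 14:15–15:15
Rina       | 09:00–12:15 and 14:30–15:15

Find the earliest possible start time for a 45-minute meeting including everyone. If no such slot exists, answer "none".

none

Wendy ∩ Elena: ∅.
Wendy ∩ Elena ∩ Rina: ∅.
There is no time when everyone is free.
No common window is at least 45 minutes long.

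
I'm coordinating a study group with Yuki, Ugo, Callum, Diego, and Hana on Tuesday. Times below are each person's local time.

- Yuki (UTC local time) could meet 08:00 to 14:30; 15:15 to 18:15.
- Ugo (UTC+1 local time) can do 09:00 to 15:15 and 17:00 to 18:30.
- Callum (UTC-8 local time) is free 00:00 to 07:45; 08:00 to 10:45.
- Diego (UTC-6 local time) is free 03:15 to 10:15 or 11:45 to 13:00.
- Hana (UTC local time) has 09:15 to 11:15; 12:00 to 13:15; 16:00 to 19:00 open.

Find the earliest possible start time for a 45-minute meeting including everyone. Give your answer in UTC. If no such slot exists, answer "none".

09:15

Yuki in UTC: 08:00-14:30, 15:15-18:15.
Ugo in UTC: 08:00-14:15, 16:00-17:30 (subtract 1h to convert from UTC+1).
Callum in UTC: 08:00-15:45, 16:00-18:45 (add 8h to convert from UTC-8).
Diego in UTC: 09:15-16:15, 17:45-19:00 (add 6h to convert from UTC-6).
Hana in UTC: 09:15-11:15, 12:00-13:15, 16:00-19:00.
Yuki ∩ Ugo: 08:00-14:15, 16:00-17:30.
Yuki ∩ Ugo ∩ Callum: 08:00-14:15, 16:00-17:30.
Yuki ∩ Ugo ∩ Callum ∩ Diego: 09:15-14:15, 16:00-16:15.
Yuki ∩ Ugo ∩ Callum ∩ Diego ∩ Hana: 09:15-11:15, 12:00-13:15, 16:00-16:15.
The first common window of at least 45 minutes is 09:15-11:15, so the earliest start is 09:15.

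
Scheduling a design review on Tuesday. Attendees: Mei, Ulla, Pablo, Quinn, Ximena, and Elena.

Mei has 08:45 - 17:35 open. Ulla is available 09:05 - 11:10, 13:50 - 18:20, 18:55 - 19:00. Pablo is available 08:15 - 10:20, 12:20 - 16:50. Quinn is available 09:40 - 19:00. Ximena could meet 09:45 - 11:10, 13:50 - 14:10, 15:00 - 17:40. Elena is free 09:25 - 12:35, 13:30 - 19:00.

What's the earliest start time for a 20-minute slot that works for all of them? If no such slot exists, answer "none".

09:45

Mei ∩ Ulla: 09:05-11:10, 13:50-17:35.
Mei ∩ Ulla ∩ Pablo: 09:05-10:20, 13:50-16:50.
Mei ∩ Ulla ∩ Pablo ∩ Quinn: 09:40-10:20, 13:50-16:50.
Mei ∩ Ulla ∩ Pablo ∩ Quinn ∩ Ximena: 09:45-10:20, 13:50-14:10, 15:00-16:50.
Mei ∩ Ulla ∩ Pablo ∩ Quinn ∩ Ximena ∩ Elena: 09:45-10:20, 13:50-14:10, 15:00-16:50.
So the common availability across everyone is 09:45-10:20, 13:50-14:10, 15:00-16:50.
The first common window of at least 20 minutes is 09:45-10:20, so the earliest start is 09:45.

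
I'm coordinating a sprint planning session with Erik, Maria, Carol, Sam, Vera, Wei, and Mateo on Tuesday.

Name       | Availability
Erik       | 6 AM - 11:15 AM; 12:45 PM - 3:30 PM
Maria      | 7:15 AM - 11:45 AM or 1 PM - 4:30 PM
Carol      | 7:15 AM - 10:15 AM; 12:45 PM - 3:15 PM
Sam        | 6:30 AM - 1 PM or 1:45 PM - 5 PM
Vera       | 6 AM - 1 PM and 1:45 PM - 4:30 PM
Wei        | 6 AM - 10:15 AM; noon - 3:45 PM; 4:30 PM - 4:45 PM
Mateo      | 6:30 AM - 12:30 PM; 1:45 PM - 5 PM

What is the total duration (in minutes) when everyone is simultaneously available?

Erik ∩ Maria: 07:15-11:15, 13:00-15:30.
Erik ∩ Maria ∩ Carol: 07:15-10:15, 13:00-15:15.
Erik ∩ Maria ∩ Carol ∩ Sam: 07:15-10:15, 13:45-15:15.
Erik ∩ Maria ∩ Carol ∩ Sam ∩ Vera: 07:15-10:15, 13:45-15:15.
Erik ∩ Maria ∩ Carol ∩ Sam ∩ Vera ∩ Wei: 07:15-10:15, 13:45-15:15.
Erik ∩ Maria ∩ Carol ∩ Sam ∩ Vera ∩ Wei ∩ Mateo: 07:15-10:15, 13:45-15:15.
Summing the common windows: 180 + 90 = 270 minutes.

270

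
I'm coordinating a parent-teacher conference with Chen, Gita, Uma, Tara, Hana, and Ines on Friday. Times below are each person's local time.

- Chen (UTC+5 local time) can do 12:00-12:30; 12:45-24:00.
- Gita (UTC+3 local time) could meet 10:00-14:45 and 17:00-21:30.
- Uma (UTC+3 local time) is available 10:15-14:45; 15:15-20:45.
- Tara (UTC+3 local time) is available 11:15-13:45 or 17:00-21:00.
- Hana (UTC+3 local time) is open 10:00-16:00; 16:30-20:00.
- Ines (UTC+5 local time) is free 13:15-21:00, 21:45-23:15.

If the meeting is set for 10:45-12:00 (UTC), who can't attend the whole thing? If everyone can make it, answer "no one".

Gita, Tara, Uma

Chen in UTC: 07:00-07:30, 07:45-19:00 (subtract 5h to convert from UTC+5).
Gita in UTC: 07:00-11:45, 14:00-18:30 (subtract 3h to convert from UTC+3).
Uma in UTC: 07:15-11:45, 12:15-17:45 (subtract 3h to convert from UTC+3).
Tara in UTC: 08:15-10:45, 14:00-18:00 (subtract 3h to convert from UTC+3).
Hana in UTC: 07:00-13:00, 13:30-17:00 (subtract 3h to convert from UTC+3).
Ines in UTC: 08:15-16:00, 16:45-18:15 (subtract 5h to convert from UTC+5).
Chen: free for 10:45-12:00. Gita: not fully free for 10:45-12:00. Uma: not fully free for 10:45-12:00. Tara: not fully free for 10:45-12:00. Hana: free for 10:45-12:00. Ines: free for 10:45-12:00.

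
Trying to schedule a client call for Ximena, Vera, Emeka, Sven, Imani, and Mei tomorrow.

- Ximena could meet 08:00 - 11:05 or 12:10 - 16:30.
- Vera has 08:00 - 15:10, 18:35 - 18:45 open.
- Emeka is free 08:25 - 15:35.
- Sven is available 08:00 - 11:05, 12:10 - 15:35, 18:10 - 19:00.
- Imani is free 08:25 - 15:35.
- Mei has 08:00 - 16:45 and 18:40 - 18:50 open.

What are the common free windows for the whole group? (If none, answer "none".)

08:25-11:05, 12:10-15:10

Ximena ∩ Vera: 08:00-11:05, 12:10-15:10.
Ximena ∩ Vera ∩ Emeka: 08:25-11:05, 12:10-15:10.
Ximena ∩ Vera ∩ Emeka ∩ Sven: 08:25-11:05, 12:10-15:10.
Ximena ∩ Vera ∩ Emeka ∩ Sven ∩ Imani: 08:25-11:05, 12:10-15:10.
Ximena ∩ Vera ∩ Emeka ∩ Sven ∩ Imani ∩ Mei: 08:25-11:05, 12:10-15:10.
So the common availability across everyone is 08:25-11:05, 12:10-15:10.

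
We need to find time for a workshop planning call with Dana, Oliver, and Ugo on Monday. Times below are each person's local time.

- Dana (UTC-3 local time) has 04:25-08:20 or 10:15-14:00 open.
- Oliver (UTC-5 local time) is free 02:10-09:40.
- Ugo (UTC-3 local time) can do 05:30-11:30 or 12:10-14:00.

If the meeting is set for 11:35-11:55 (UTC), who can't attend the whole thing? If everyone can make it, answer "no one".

Dana in UTC: 07:25-11:20, 13:15-17:00 (add 3h to convert from UTC-3).
Oliver in UTC: 07:10-14:40 (add 5h to convert from UTC-5).
Ugo in UTC: 08:30-14:30, 15:10-17:00 (add 3h to convert from UTC-3).
Dana: not fully free for 11:35-11:55. Oliver: free for 11:35-11:55. Ugo: free for 11:35-11:55.

Dana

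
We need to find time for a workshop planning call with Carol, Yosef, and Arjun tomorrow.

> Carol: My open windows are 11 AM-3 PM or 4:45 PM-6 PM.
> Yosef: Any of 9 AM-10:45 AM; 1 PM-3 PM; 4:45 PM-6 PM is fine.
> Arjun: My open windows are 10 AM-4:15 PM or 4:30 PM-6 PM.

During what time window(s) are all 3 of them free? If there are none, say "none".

Carol ∩ Yosef: 13:00-15:00, 16:45-18:00.
Carol ∩ Yosef ∩ Arjun: 13:00-15:00, 16:45-18:00.

13:00-15:00, 16:45-18:00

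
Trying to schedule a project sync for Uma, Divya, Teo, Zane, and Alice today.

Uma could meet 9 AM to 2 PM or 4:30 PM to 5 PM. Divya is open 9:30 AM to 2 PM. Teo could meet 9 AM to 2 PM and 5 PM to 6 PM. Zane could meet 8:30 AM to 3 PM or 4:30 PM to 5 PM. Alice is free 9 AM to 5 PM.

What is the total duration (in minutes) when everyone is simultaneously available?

270

Uma ∩ Divya: 09:30-14:00.
Uma ∩ Divya ∩ Teo: 09:30-14:00.
Uma ∩ Divya ∩ Teo ∩ Zane: 09:30-14:00.
Uma ∩ Divya ∩ Teo ∩ Zane ∩ Alice: 09:30-14:00.
That's a single block of 270 minutes.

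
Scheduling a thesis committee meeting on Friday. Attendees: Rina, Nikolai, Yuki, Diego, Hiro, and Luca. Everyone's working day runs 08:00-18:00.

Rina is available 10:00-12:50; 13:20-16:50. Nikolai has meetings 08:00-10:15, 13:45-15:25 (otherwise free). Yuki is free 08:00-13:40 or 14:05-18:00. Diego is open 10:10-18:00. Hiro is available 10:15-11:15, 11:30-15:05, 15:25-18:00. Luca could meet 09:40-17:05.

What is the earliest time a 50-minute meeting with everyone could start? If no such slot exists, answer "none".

Rina free: 10:00-12:50, 13:20-16:50.
Nikolai free: 10:15-13:45, 15:25-18:00 (invert busy blocks within the working day).
Yuki free: 08:00-13:40, 14:05-18:00.
Diego free: 10:10-18:00.
Hiro free: 10:15-11:15, 11:30-15:05, 15:25-18:00.
Luca free: 09:40-17:05.
Rina ∩ Nikolai: 10:15-12:50, 13:20-13:45, 15:25-16:50.
Rina ∩ Nikolai ∩ Yuki: 10:15-12:50, 13:20-13:40, 15:25-16:50.
Rina ∩ Nikolai ∩ Yuki ∩ Diego: 10:15-12:50, 13:20-13:40, 15:25-16:50.
Rina ∩ Nikolai ∩ Yuki ∩ Diego ∩ Hiro: 10:15-11:15, 11:30-12:50, 13:20-13:40, 15:25-16:50.
Rina ∩ Nikolai ∩ Yuki ∩ Diego ∩ Hiro ∩ Luca: 10:15-11:15, 11:30-12:50, 13:20-13:40, 15:25-16:50.
The first common window of at least 50 minutes is 10:15-11:15, so the earliest start is 10:15.

10:15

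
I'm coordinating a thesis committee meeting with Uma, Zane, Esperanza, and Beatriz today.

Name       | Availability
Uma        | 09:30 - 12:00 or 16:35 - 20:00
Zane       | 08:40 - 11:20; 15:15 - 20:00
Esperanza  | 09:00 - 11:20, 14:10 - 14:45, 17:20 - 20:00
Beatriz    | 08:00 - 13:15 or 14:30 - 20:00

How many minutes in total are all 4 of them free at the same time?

Uma ∩ Zane: 09:30-11:20, 16:35-20:00.
Uma ∩ Zane ∩ Esperanza: 09:30-11:20, 17:20-20:00.
Uma ∩ Zane ∩ Esperanza ∩ Beatriz: 09:30-11:20, 17:20-20:00.
Those are the intersection windows.
Summing the common windows: 110 + 160 = 270 minutes.

270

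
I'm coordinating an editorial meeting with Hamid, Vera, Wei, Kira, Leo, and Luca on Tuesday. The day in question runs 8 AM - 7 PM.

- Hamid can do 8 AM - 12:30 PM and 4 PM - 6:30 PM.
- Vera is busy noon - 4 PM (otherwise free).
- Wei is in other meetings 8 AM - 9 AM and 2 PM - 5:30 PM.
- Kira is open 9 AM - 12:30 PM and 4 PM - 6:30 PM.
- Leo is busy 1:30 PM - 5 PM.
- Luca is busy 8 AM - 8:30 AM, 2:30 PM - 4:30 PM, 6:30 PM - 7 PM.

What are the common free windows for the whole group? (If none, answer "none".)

09:00-12:00, 17:30-18:30

Hamid free: 08:00-12:30, 16:00-18:30.
Vera free: 08:00-12:00, 16:00-19:00 (invert busy blocks within the working day).
Wei free: 09:00-14:00, 17:30-19:00 (invert busy blocks within the working day).
Kira free: 09:00-12:30, 16:00-18:30.
Leo free: 08:00-13:30, 17:00-19:00 (invert busy blocks within the working day).
Luca free: 08:30-14:30, 16:30-18:30 (invert busy blocks within the working day).
Hamid ∩ Vera: 08:00-12:00, 16:00-18:30.
Hamid ∩ Vera ∩ Wei: 09:00-12:00, 17:30-18:30.
Hamid ∩ Vera ∩ Wei ∩ Kira: 09:00-12:00, 17:30-18:30.
Hamid ∩ Vera ∩ Wei ∩ Kira ∩ Leo: 09:00-12:00, 17:30-18:30.
Hamid ∩ Vera ∩ Wei ∩ Kira ∩ Leo ∩ Luca: 09:00-12:00, 17:30-18:30.
So the common availability across everyone is 09:00-12:00, 17:30-18:30.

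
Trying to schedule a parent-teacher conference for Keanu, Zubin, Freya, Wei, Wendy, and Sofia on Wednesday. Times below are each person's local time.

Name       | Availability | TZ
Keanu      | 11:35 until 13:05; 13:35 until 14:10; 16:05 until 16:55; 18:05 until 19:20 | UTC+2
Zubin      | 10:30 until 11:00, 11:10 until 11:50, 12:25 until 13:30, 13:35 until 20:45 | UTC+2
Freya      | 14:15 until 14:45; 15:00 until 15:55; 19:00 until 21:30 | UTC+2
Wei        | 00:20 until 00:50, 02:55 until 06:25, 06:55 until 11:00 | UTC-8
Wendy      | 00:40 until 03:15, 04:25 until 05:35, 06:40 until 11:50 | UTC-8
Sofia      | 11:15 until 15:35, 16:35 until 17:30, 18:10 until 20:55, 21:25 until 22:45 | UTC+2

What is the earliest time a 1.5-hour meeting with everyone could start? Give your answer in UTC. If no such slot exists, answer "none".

none

Keanu in UTC: 09:35-11:05, 11:35-12:10, 14:05-14:55, 16:05-17:20 (subtract 2h to convert from UTC+2).
Zubin in UTC: 08:30-09:00, 09:10-09:50, 10:25-11:30, 11:35-18:45 (subtract 2h to convert from UTC+2).
Freya in UTC: 12:15-12:45, 13:00-13:55, 17:00-19:30 (subtract 2h to convert from UTC+2).
Wei in UTC: 08:20-08:50, 10:55-14:25, 14:55-19:00 (add 8h to convert from UTC-8).
Wendy in UTC: 08:40-11:15, 12:25-13:35, 14:40-19:50 (add 8h to convert from UTC-8).
Sofia in UTC: 09:15-13:35, 14:35-15:30, 16:10-18:55, 19:25-20:45 (subtract 2h to convert from UTC+2).
Keanu ∩ Zubin: 09:35-09:50, 10:25-11:05, 11:35-12:10, 14:05-14:55, 16:05-17:20.
Keanu ∩ Zubin ∩ Freya: 17:00-17:20.
Keanu ∩ Zubin ∩ Freya ∩ Wei: 17:00-17:20.
Keanu ∩ Zubin ∩ Freya ∩ Wei ∩ Wendy: 17:00-17:20.
Keanu ∩ Zubin ∩ Freya ∩ Wei ∩ Wendy ∩ Sofia: 17:00-17:20.
No common window is at least 90 minutes long.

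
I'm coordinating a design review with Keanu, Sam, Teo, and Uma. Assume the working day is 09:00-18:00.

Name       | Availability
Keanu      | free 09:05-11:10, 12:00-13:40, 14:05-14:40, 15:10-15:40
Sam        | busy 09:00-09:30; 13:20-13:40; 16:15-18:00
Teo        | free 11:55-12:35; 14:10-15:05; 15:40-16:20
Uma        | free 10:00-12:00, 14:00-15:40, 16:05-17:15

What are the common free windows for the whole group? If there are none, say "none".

Keanu free: 09:05-11:10, 12:00-13:40, 14:05-14:40, 15:10-15:40.
Sam free: 09:30-13:20, 13:40-16:15 (invert busy blocks within the working day).
Teo free: 11:55-12:35, 14:10-15:05, 15:40-16:20.
Uma free: 10:00-12:00, 14:00-15:40, 16:05-17:15.
Keanu ∩ Sam: 09:30-11:10, 12:00-13:20, 14:05-14:40, 15:10-15:40.
Keanu ∩ Sam ∩ Teo: 12:00-12:35, 14:10-14:40.
Keanu ∩ Sam ∩ Teo ∩ Uma: 14:10-14:40.

14:10-14:40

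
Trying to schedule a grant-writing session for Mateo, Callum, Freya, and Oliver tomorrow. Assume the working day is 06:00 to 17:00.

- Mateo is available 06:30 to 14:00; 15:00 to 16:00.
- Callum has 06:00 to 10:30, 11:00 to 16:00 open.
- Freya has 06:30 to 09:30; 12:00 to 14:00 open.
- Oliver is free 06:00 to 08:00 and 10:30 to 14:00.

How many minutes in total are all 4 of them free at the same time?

210

Mateo ∩ Callum: 06:30-10:30, 11:00-14:00, 15:00-16:00.
Mateo ∩ Callum ∩ Freya: 06:30-09:30, 12:00-14:00.
Mateo ∩ Callum ∩ Freya ∩ Oliver: 06:30-08:00, 12:00-14:00.
Summing the common windows: 90 + 120 = 210 minutes.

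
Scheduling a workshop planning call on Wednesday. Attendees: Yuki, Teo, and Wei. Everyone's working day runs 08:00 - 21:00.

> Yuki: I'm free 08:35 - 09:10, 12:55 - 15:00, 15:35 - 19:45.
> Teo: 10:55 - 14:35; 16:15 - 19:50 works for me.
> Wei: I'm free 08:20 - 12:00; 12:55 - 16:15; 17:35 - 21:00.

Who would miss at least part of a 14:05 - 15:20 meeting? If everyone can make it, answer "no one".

Teo, Yuki

Yuki: not fully free for 14:05-15:20. Teo: not fully free for 14:05-15:20. Wei: free for 14:05-15:20.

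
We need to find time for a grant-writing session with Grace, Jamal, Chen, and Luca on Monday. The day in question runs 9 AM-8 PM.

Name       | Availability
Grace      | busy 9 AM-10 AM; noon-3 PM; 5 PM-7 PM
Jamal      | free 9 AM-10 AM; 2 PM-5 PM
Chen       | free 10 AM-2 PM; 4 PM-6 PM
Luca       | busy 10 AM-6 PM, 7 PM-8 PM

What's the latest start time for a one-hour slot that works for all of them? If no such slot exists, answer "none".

none

Grace free: 10:00-12:00, 15:00-17:00, 19:00-20:00 (invert busy blocks within the working day).
Jamal free: 09:00-10:00, 14:00-17:00.
Chen free: 10:00-14:00, 16:00-18:00.
Luca free: 09:00-10:00, 18:00-19:00 (invert busy blocks within the working day).
Grace ∩ Jamal: 15:00-17:00.
Grace ∩ Jamal ∩ Chen: 16:00-17:00.
Grace ∩ Jamal ∩ Chen ∩ Luca: ∅.
There is no time when everyone is free.
No common window is at least 60 minutes long.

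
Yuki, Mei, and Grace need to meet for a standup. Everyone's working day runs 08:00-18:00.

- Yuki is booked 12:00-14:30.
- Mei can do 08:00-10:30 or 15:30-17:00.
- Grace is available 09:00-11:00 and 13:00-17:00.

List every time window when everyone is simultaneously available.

Yuki free: 08:00-12:00, 14:30-18:00 (invert busy blocks within the working day).
Mei free: 08:00-10:30, 15:30-17:00.
Grace free: 09:00-11:00, 13:00-17:00.
Yuki ∩ Mei: 08:00-10:30, 15:30-17:00.
Yuki ∩ Mei ∩ Grace: 09:00-10:30, 15:30-17:00.

09:00-10:30, 15:30-17:00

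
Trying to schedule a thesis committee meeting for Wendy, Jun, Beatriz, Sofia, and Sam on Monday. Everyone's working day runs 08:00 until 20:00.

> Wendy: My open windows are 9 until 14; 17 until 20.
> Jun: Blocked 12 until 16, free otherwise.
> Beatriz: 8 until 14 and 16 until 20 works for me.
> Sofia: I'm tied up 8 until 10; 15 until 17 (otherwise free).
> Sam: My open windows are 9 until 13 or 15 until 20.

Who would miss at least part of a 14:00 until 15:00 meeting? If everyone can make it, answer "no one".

Wendy free: 09:00-14:00, 17:00-20:00.
Jun free: 08:00-12:00, 16:00-20:00 (invert busy blocks within the working day).
Beatriz free: 08:00-14:00, 16:00-20:00.
Sofia free: 10:00-15:00, 17:00-20:00 (invert busy blocks within the working day).
Sam free: 09:00-13:00, 15:00-20:00.
Wendy: not fully free for 14:00-15:00. Jun: not fully free for 14:00-15:00. Beatriz: not fully free for 14:00-15:00. Sofia: free for 14:00-15:00. Sam: not fully free for 14:00-15:00.

Beatriz, Jun, Sam, Wendy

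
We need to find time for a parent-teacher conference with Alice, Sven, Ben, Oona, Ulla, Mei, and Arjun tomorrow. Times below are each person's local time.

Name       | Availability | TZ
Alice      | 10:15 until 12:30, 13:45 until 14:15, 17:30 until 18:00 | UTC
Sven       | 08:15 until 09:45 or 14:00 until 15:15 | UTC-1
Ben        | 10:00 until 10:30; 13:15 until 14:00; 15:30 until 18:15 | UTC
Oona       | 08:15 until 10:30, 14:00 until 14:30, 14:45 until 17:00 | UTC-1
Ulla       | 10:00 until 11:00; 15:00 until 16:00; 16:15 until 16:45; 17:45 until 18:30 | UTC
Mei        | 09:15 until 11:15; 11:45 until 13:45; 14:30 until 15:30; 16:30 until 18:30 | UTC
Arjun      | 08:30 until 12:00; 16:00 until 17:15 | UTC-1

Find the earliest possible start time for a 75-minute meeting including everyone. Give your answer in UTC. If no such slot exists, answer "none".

none

Alice in UTC: 10:15-12:30, 13:45-14:15, 17:30-18:00.
Sven in UTC: 09:15-10:45, 15:00-16:15 (add 1h to convert from UTC-1).
Ben in UTC: 10:00-10:30, 13:15-14:00, 15:30-18:15.
Oona in UTC: 09:15-11:30, 15:00-15:30, 15:45-18:00 (add 1h to convert from UTC-1).
Ulla in UTC: 10:00-11:00, 15:00-16:00, 16:15-16:45, 17:45-18:30.
Mei in UTC: 09:15-11:15, 11:45-13:45, 14:30-15:30, 16:30-18:30.
Arjun in UTC: 09:30-13:00, 17:00-18:15 (add 1h to convert from UTC-1).
Alice ∩ Sven: 10:15-10:45.
Alice ∩ Sven ∩ Ben: 10:15-10:30.
Alice ∩ Sven ∩ Ben ∩ Oona: 10:15-10:30.
Alice ∩ Sven ∩ Ben ∩ Oona ∩ Ulla: 10:15-10:30.
Alice ∩ Sven ∩ Ben ∩ Oona ∩ Ulla ∩ Mei: 10:15-10:30.
Alice ∩ Sven ∩ Ben ∩ Oona ∩ Ulla ∩ Mei ∩ Arjun: 10:15-10:30.
No common window is at least 75 minutes long.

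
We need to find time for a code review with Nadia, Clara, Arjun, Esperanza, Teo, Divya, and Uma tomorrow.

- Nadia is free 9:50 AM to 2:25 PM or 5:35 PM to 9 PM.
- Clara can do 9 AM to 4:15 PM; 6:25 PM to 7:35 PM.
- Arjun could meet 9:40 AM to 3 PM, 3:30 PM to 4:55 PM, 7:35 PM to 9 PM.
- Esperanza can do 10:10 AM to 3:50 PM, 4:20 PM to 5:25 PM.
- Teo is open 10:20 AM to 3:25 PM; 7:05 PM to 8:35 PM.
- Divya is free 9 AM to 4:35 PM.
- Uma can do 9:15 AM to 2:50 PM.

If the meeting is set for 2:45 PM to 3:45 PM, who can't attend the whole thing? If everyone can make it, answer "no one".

Nadia: not fully free for 14:45-15:45. Clara: free for 14:45-15:45. Arjun: not fully free for 14:45-15:45. Esperanza: free for 14:45-15:45. Teo: not fully free for 14:45-15:45. Divya: free for 14:45-15:45. Uma: not fully free for 14:45-15:45.

Arjun, Nadia, Teo, Uma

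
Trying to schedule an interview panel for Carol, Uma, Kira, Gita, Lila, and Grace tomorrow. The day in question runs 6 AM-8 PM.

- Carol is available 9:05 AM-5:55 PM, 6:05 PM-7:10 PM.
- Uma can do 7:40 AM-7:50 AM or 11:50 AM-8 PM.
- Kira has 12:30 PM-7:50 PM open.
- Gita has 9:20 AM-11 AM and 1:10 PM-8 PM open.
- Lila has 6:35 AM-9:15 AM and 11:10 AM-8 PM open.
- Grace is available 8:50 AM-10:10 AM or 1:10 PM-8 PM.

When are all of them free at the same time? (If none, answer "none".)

13:10-17:55, 18:05-19:10

Carol ∩ Uma: 11:50-17:55, 18:05-19:10.
Carol ∩ Uma ∩ Kira: 12:30-17:55, 18:05-19:10.
Carol ∩ Uma ∩ Kira ∩ Gita: 13:10-17:55, 18:05-19:10.
Carol ∩ Uma ∩ Kira ∩ Gita ∩ Lila: 13:10-17:55, 18:05-19:10.
Carol ∩ Uma ∩ Kira ∩ Gita ∩ Lila ∩ Grace: 13:10-17:55, 18:05-19:10.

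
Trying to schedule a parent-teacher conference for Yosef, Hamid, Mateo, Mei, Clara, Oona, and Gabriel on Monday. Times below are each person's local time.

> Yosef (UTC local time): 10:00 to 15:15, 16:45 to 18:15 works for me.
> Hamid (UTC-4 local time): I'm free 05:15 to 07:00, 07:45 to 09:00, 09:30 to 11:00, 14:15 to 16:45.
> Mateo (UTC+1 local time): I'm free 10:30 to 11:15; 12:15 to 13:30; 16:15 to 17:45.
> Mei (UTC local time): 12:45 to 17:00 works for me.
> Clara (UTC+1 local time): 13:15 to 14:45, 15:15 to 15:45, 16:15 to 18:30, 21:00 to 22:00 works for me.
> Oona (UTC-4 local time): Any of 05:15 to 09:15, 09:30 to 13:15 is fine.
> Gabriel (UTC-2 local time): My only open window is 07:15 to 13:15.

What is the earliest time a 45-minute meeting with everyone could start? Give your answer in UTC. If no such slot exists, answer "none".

none

Yosef in UTC: 10:00-15:15, 16:45-18:15.
Hamid in UTC: 09:15-11:00, 11:45-13:00, 13:30-15:00, 18:15-20:45 (add 4h to convert from UTC-4).
Mateo in UTC: 09:30-10:15, 11:15-12:30, 15:15-16:45 (subtract 1h to convert from UTC+1).
Mei in UTC: 12:45-17:00.
Clara in UTC: 12:15-13:45, 14:15-14:45, 15:15-17:30, 20:00-21:00 (subtract 1h to convert from UTC+1).
Oona in UTC: 09:15-13:15, 13:30-17:15 (add 4h to convert from UTC-4).
Gabriel in UTC: 09:15-15:15 (add 2h to convert from UTC-2).
Yosef ∩ Hamid: 10:00-11:00, 11:45-13:00, 13:30-15:00.
Yosef ∩ Hamid ∩ Mateo: 10:00-10:15, 11:45-12:30.
Yosef ∩ Hamid ∩ Mateo ∩ Mei: ∅.
Yosef ∩ Hamid ∩ Mateo ∩ Mei ∩ Clara: ∅.
Yosef ∩ Hamid ∩ Mateo ∩ Mei ∩ Clara ∩ Oona: ∅.
Yosef ∩ Hamid ∩ Mateo ∩ Mei ∩ Clara ∩ Oona ∩ Gabriel: ∅.
There is no time when everyone is free.
No common window is at least 45 minutes long.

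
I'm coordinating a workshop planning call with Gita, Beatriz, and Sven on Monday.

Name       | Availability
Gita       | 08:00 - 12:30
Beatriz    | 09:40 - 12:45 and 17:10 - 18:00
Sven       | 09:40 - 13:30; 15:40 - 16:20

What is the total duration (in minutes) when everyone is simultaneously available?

Gita ∩ Beatriz: 09:40-12:30.
Gita ∩ Beatriz ∩ Sven: 09:40-12:30.
That's a single block of 170 minutes.

170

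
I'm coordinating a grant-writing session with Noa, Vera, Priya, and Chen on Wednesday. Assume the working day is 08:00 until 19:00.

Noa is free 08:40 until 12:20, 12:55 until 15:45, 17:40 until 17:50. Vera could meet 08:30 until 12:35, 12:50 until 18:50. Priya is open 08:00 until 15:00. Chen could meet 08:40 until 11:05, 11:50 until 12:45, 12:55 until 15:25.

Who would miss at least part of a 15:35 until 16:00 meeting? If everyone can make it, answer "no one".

Chen, Noa, Priya

Noa: not fully free for 15:35-16:00. Vera: free for 15:35-16:00. Priya: not fully free for 15:35-16:00. Chen: not fully free for 15:35-16:00.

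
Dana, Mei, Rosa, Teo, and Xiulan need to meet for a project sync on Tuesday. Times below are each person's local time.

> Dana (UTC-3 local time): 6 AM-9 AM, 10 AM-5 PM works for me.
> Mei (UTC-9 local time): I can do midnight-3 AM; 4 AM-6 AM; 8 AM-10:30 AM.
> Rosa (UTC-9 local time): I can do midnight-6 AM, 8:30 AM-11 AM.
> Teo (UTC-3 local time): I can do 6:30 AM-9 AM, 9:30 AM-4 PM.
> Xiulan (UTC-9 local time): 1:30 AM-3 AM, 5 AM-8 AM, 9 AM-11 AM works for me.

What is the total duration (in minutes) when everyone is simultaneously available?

Dana in UTC: 09:00-12:00, 13:00-20:00 (add 3h to convert from UTC-3).
Mei in UTC: 09:00-12:00, 13:00-15:00, 17:00-19:30 (add 9h to convert from UTC-9).
Rosa in UTC: 09:00-15:00, 17:30-20:00 (add 9h to convert from UTC-9).
Teo in UTC: 09:30-12:00, 12:30-19:00 (add 3h to convert from UTC-3).
Xiulan in UTC: 10:30-12:00, 14:00-17:00, 18:00-20:00 (add 9h to convert from UTC-9).
Dana ∩ Mei: 09:00-12:00, 13:00-15:00, 17:00-19:30.
Dana ∩ Mei ∩ Rosa: 09:00-12:00, 13:00-15:00, 17:30-19:30.
Dana ∩ Mei ∩ Rosa ∩ Teo: 09:30-12:00, 13:00-15:00, 17:30-19:00.
Dana ∩ Mei ∩ Rosa ∩ Teo ∩ Xiulan: 10:30-12:00, 14:00-15:00, 18:00-19:00.
So the common availability across everyone is 10:30-12:00, 14:00-15:00, 18:00-19:00.
Summing the common windows: 90 + 60 + 60 = 210 minutes.

210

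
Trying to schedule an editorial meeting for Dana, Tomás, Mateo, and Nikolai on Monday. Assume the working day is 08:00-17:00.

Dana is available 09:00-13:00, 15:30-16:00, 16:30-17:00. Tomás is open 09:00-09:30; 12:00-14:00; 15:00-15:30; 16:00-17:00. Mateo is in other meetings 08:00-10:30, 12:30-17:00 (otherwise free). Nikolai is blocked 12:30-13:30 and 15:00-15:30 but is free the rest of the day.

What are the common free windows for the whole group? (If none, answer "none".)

12:00-12:30

Dana free: 09:00-13:00, 15:30-16:00, 16:30-17:00.
Tomás free: 09:00-09:30, 12:00-14:00, 15:00-15:30, 16:00-17:00.
Mateo free: 10:30-12:30 (invert busy blocks within the working day).
Nikolai free: 08:00-12:30, 13:30-15:00, 15:30-17:00 (invert busy blocks within the working day).
Dana ∩ Tomás: 09:00-09:30, 12:00-13:00, 16:30-17:00.
Dana ∩ Tomás ∩ Mateo: 12:00-12:30.
Dana ∩ Tomás ∩ Mateo ∩ Nikolai: 12:00-12:30.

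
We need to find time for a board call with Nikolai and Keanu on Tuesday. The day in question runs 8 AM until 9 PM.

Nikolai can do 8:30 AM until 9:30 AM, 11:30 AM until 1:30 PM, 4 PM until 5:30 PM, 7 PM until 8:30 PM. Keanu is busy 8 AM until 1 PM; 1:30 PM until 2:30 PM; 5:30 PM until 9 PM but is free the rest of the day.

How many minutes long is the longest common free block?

90

Nikolai free: 08:30-09:30, 11:30-13:30, 16:00-17:30, 19:00-20:30.
Keanu free: 13:00-13:30, 14:30-17:30 (invert busy blocks within the working day).
Nikolai ∩ Keanu: 13:00-13:30, 16:00-17:30.
The longest is 16:00-17:30 at 90 minutes.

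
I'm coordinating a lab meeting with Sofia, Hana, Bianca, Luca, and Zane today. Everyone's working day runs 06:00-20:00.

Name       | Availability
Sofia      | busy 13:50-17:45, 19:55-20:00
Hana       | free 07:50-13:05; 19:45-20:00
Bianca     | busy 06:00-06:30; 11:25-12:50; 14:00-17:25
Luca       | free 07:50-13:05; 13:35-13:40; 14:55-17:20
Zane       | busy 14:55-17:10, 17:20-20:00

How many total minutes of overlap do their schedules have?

230

Sofia free: 06:00-13:50, 17:45-19:55 (invert busy blocks within the working day).
Hana free: 07:50-13:05, 19:45-20:00.
Bianca free: 06:30-11:25, 12:50-14:00, 17:25-20:00 (invert busy blocks within the working day).
Luca free: 07:50-13:05, 13:35-13:40, 14:55-17:20.
Zane free: 06:00-14:55, 17:10-17:20 (invert busy blocks within the working day).
Sofia ∩ Hana: 07:50-13:05, 19:45-19:55.
Sofia ∩ Hana ∩ Bianca: 07:50-11:25, 12:50-13:05, 19:45-19:55.
Sofia ∩ Hana ∩ Bianca ∩ Luca: 07:50-11:25, 12:50-13:05.
Sofia ∩ Hana ∩ Bianca ∩ Luca ∩ Zane: 07:50-11:25, 12:50-13:05.
Summing the common windows: 215 + 15 = 230 minutes.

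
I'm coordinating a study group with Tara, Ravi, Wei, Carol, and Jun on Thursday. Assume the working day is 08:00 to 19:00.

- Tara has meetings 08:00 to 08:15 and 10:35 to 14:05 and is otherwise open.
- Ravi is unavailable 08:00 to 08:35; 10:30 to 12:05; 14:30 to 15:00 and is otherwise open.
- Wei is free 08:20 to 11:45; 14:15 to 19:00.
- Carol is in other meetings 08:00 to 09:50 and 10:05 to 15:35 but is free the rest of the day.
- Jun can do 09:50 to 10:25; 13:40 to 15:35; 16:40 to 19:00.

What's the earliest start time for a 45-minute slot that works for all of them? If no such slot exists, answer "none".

16:40

Tara free: 08:15-10:35, 14:05-19:00 (invert busy blocks within the working day).
Ravi free: 08:35-10:30, 12:05-14:30, 15:00-19:00 (invert busy blocks within the working day).
Wei free: 08:20-11:45, 14:15-19:00.
Carol free: 09:50-10:05, 15:35-19:00 (invert busy blocks within the working day).
Jun free: 09:50-10:25, 13:40-15:35, 16:40-19:00.
Tara ∩ Ravi: 08:35-10:30, 14:05-14:30, 15:00-19:00.
Tara ∩ Ravi ∩ Wei: 08:35-10:30, 14:15-14:30, 15:00-19:00.
Tara ∩ Ravi ∩ Wei ∩ Carol: 09:50-10:05, 15:35-19:00.
Tara ∩ Ravi ∩ Wei ∩ Carol ∩ Jun: 09:50-10:05, 16:40-19:00.
So the common availability across everyone is 09:50-10:05, 16:40-19:00.
The first common window of at least 45 minutes is 16:40-19:00, so the earliest start is 16:40.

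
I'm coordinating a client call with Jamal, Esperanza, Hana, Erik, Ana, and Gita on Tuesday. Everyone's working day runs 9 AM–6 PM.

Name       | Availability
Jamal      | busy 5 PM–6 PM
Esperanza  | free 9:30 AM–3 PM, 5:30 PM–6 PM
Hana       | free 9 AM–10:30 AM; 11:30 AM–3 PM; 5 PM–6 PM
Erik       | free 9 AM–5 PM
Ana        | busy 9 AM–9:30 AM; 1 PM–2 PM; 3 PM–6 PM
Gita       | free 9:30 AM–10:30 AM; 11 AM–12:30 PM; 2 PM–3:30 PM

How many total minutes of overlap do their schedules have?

180

Jamal free: 09:00-17:00 (invert busy blocks within the working day).
Esperanza free: 09:30-15:00, 17:30-18:00.
Hana free: 09:00-10:30, 11:30-15:00, 17:00-18:00.
Erik free: 09:00-17:00.
Ana free: 09:30-13:00, 14:00-15:00 (invert busy blocks within the working day).
Gita free: 09:30-10:30, 11:00-12:30, 14:00-15:30.
Jamal ∩ Esperanza: 09:30-15:00.
Jamal ∩ Esperanza ∩ Hana: 09:30-10:30, 11:30-15:00.
Jamal ∩ Esperanza ∩ Hana ∩ Erik: 09:30-10:30, 11:30-15:00.
Jamal ∩ Esperanza ∩ Hana ∩ Erik ∩ Ana: 09:30-10:30, 11:30-13:00, 14:00-15:00.
Jamal ∩ Esperanza ∩ Hana ∩ Erik ∩ Ana ∩ Gita: 09:30-10:30, 11:30-12:30, 14:00-15:00.
Those are the intersection windows.
Summing the common windows: 60 + 60 + 60 = 180 minutes.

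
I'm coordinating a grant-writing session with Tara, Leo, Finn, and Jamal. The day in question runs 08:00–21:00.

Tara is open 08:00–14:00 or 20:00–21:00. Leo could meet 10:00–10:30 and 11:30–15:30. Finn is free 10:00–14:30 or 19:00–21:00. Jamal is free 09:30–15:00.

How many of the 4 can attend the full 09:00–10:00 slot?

1

Tara can make the full 09:00-10:00 slot — that's 1.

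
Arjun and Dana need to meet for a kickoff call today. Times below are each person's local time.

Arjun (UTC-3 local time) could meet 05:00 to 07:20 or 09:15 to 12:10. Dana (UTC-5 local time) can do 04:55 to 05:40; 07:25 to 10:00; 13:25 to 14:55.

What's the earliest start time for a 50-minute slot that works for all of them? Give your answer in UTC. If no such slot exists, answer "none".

Arjun in UTC: 08:00-10:20, 12:15-15:10 (add 3h to convert from UTC-3).
Dana in UTC: 09:55-10:40, 12:25-15:00, 18:25-19:55 (add 5h to convert from UTC-5).
Arjun ∩ Dana: 09:55-10:20, 12:25-15:00.
So the common availability across everyone is 09:55-10:20, 12:25-15:00.
The first common window of at least 50 minutes is 12:25-15:00, so the earliest start is 12:25.

12:25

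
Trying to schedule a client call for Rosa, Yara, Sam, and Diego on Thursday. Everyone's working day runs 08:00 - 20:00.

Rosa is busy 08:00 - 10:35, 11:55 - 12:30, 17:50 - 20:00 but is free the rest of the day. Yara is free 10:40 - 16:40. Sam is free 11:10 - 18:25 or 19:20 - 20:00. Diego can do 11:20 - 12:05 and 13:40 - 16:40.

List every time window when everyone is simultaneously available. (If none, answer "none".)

Rosa free: 10:35-11:55, 12:30-17:50 (invert busy blocks within the working day).
Yara free: 10:40-16:40.
Sam free: 11:10-18:25, 19:20-20:00.
Diego free: 11:20-12:05, 13:40-16:40.
Rosa ∩ Yara: 10:40-11:55, 12:30-16:40.
Rosa ∩ Yara ∩ Sam: 11:10-11:55, 12:30-16:40.
Rosa ∩ Yara ∩ Sam ∩ Diego: 11:20-11:55, 13:40-16:40.

11:20-11:55, 13:40-16:40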